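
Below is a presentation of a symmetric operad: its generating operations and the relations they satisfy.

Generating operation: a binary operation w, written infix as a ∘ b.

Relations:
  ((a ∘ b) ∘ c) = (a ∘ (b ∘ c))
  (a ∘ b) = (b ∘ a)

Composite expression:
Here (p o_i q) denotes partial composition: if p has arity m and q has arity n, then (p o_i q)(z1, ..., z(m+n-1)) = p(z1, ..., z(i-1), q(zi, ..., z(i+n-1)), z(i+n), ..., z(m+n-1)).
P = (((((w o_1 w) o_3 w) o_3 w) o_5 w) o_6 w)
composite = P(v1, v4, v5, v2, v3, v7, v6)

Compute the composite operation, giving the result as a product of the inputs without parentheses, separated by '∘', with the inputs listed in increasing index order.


v1 ∘ v2 ∘ v3 ∘ v4 ∘ v5 ∘ v6 ∘ v7

Key point: w commutes, so take the v-inputs in any fixed order.
(v1 ∘ v4) reduces to v1 ∘ v4
(v5 ∘ v2) reduces to v5 ∘ v2
(v7 ∘ v6) reduces to v7 ∘ v6
(v3 ∘ (v7 ∘ v6)) reduces to v3 ∘ v7 ∘ v6
((v5 ∘ v2) ∘ (v3 ∘ (v7 ∘ v6))) reduces to v5 ∘ v2 ∘ v3 ∘ v7 ∘ v6
((v1 ∘ v4) ∘ ((v5 ∘ v2) ∘ (v3 ∘ (v7 ∘ v6)))) reduces to v1 ∘ v4 ∘ v5 ∘ v2 ∘ v3 ∘ v7 ∘ v6
the factors in increasing index order: v1 ∘ v2 ∘ v3 ∘ v4 ∘ v5 ∘ v6 ∘ v7


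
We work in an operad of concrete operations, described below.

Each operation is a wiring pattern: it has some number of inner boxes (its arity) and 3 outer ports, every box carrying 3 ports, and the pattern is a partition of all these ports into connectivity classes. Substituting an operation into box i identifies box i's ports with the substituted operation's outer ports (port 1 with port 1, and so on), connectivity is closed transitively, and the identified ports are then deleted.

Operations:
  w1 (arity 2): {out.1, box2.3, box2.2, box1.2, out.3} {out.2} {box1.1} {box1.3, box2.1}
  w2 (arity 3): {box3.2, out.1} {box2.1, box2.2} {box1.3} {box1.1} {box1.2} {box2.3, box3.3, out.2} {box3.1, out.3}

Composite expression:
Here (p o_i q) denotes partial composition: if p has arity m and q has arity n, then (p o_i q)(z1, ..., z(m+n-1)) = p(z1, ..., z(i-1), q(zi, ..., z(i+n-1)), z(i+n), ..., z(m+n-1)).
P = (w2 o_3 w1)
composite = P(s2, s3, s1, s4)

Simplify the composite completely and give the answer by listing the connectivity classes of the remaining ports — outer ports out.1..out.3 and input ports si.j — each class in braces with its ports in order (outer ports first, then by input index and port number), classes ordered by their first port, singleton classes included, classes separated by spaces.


{out.1} {out.2, out.3, s1.2, s3.3, s4.2, s4.3} {s1.1} {s1.3, s4.1} {s2.1} {s2.2} {s2.3} {s3.1, s3.2}

Connectivity passes through glued w2-boundaries; trace each wire chain.
stage w1: inputs (s1, s4), connectivity {out.1, out.3, s1.2, s4.2, s4.3} {out.2} {s1.1} {s1.3, s4.1}, out.j its boundary
stage w2: inputs (s2, s3, s1, s4), connectivity {out.1} {out.2, out.3, s1.2, s3.3, s4.2, s4.3} {s1.1} {s1.3, s4.1} {s2.1} {s2.2} {s2.3} {s3.1, s3.2}, out.j its boundary


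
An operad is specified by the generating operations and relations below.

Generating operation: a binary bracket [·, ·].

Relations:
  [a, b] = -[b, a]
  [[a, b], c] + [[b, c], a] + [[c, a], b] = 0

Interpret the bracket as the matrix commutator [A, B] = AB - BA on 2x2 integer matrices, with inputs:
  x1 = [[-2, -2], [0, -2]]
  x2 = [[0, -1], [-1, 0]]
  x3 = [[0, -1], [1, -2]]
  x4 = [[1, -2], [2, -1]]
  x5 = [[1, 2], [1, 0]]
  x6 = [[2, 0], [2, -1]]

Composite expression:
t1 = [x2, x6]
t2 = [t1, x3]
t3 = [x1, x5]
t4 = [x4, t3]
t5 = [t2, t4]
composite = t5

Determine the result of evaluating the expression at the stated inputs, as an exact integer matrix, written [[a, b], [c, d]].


[x2, x6] = [[-2, 3], [-3, 2]]
[[x2, x6], x3] = [[0, -2], [-2, 0]]
[x1, x5] = [[-2, 2], [0, 2]]
[x4, [x1, x5]] = [[-4, -4], [-8, 4]]
[[[x2, x6], x3], [x4, [x1, x5]]] = [[8, -16], [16, -8]]

[[8, -16], [16, -8]]


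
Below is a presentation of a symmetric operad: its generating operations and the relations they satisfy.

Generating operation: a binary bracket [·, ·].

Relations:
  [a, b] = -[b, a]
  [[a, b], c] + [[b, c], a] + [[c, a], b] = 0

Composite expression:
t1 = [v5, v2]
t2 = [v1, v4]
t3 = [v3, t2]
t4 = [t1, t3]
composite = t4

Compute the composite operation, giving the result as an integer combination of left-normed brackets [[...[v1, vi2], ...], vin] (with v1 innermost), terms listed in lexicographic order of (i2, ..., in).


In the tensor algebra, words opening v1 carry the v1-anchored form.
Composite bracket: [[v5, v2], [v3, [v1, v4]]]
Expanding via [a, b] = ab - ba: 16 signed words (2^4 = 16).
Keep just the words that open with v1:
  v1v4v3v2v5 (sign -1) contributes -[[[[v1, v4], v3], v2], v5]
  v1v4v3v5v2 (sign +1) contributes +[[[[v1, v4], v3], v5], v2]

-[[[[v1, v4], v3], v2], v5] + [[[[v1, v4], v3], v5], v2]


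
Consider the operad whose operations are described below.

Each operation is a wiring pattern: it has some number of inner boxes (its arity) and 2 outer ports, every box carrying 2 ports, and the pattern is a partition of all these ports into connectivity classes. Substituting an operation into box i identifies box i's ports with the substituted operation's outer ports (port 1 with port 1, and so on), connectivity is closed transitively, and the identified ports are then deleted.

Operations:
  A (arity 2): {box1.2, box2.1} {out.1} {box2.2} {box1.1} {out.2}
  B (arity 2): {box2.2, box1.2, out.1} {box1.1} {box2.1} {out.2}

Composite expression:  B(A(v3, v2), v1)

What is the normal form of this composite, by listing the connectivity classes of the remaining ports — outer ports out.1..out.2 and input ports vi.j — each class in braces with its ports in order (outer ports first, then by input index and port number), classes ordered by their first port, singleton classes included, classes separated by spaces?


Connectivity passes through glued B-boundaries; trace each wire chain.
through A, on inputs (v3, v2): {out.1} {out.2} {v2.1, v3.2} {v2.2} {v3.1} (out.j = stage outer ports)
through B, on inputs (v3, v2, v1): {out.1, v1.2} {out.2} {v1.1} {v2.1, v3.2} {v2.2} {v3.1} (out.j = stage outer ports)

{out.1, v1.2} {out.2} {v1.1} {v2.1, v3.2} {v2.2} {v3.1}


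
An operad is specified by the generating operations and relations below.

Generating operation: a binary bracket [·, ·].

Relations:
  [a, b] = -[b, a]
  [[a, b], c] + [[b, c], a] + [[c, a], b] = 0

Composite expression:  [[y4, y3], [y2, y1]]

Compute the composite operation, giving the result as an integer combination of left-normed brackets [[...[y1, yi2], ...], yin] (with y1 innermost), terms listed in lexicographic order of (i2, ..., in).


-[[[y1, y2], y3], y4] + [[[y1, y2], y4], y3]

Left-normed coefficients sit on the y1-initial expansion words.
Composite bracket: [[y4, y3], [y2, y1]]
Under [a, b] = ab - ba we get 8 signed associative words (2^3 = 8).
Only words starting with y1 matter:
  y1y2y3y4 (sign -1) contributes -[[[y1, y2], y3], y4]
  y1y2y4y3 (sign +1) contributes +[[[y1, y2], y4], y3]


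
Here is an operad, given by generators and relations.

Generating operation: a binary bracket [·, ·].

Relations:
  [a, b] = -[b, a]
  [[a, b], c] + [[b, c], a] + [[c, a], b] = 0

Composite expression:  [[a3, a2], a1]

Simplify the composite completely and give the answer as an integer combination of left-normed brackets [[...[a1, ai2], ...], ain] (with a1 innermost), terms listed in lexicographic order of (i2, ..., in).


[[a1, a2], a3] - [[a1, a3], a2]

Left-normed coefficients sit on the a1-initial expansion words.
Composite bracket: [[a3, a2], a1]
Each bracket splits as ab - ba, giving 4 signed words (2^2 = 4).
Only words starting with a1 matter:
  a1a2a3 (sign +1) contributes +[[a1, a2], a3]
  a1a3a2 (sign -1) contributes -[[a1, a3], a2]


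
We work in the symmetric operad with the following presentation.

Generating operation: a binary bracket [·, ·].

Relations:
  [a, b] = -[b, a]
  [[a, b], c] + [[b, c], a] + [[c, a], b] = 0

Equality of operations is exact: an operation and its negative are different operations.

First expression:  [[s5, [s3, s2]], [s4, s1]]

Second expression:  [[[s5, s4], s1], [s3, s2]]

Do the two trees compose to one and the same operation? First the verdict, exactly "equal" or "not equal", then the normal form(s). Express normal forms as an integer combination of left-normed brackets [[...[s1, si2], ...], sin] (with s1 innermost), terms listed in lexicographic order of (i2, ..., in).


not equal: they reduce to [[[[s1, s4], s2], s3], s5] - [[[[s1, s4], s3], s2], s5] - [[[[s1, s4], s5], s2], s3] + [[[[s1, s4], s5], s3], s2] and -[[[[s1, s4], s5], s2], s3] + [[[[s1, s4], s5], s3], s2] + [[[[s1, s5], s4], s2], s3] - [[[[s1, s5], s4], s3], s2]

The first expression reduces to [[[[s1, s4], s2], s3], s5] - [[[[s1, s4], s3], s2], s5] - [[[[s1, s4], s5], s2], s3] + [[[[s1, s4], s5], s3], s2]
The second expression reduces to -[[[[s1, s4], s5], s2], s3] + [[[[s1, s4], s5], s3], s2] + [[[[s1, s5], s4], s2], s3] - [[[[s1, s5], s4], s3], s2]
They disagree, so not equal.


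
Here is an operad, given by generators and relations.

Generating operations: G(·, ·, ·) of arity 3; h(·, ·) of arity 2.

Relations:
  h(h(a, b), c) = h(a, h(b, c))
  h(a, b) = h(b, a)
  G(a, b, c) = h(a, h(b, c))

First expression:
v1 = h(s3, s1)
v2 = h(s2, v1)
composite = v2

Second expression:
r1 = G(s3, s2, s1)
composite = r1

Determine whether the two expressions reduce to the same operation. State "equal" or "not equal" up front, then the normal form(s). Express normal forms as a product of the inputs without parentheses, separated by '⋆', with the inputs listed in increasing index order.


Normal form of the first expression: s1 ⋆ s2 ⋆ s3
Normal form of the second expression: s1 ⋆ s2 ⋆ s3
The forms coincide; equal.

equal: each reduces to s1 ⋆ s2 ⋆ s3


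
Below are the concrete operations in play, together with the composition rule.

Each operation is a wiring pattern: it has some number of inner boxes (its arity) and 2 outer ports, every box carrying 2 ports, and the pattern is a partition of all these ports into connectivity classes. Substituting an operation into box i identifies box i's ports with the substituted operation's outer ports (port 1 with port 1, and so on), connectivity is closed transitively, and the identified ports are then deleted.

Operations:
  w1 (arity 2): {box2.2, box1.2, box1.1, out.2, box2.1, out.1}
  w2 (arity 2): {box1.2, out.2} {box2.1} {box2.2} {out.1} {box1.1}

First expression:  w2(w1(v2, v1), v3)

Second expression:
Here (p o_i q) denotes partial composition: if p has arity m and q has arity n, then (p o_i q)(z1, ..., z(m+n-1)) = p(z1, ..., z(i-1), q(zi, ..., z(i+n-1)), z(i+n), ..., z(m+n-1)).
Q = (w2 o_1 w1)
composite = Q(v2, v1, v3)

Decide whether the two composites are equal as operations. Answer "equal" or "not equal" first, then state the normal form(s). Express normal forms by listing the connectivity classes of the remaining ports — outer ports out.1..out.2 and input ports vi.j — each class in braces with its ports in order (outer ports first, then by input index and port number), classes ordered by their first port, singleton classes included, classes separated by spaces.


equal; both compose to {out.1} {out.2, v1.1, v1.2, v2.1, v2.2} {v3.1} {v3.2}

In normal form, the first expression is {out.1} {out.2, v1.1, v1.2, v2.1, v2.2} {v3.1} {v3.2}
In normal form, the second expression is {out.1} {out.2, v1.1, v1.2, v2.1, v2.2} {v3.1} {v3.2}
One common form — equal.


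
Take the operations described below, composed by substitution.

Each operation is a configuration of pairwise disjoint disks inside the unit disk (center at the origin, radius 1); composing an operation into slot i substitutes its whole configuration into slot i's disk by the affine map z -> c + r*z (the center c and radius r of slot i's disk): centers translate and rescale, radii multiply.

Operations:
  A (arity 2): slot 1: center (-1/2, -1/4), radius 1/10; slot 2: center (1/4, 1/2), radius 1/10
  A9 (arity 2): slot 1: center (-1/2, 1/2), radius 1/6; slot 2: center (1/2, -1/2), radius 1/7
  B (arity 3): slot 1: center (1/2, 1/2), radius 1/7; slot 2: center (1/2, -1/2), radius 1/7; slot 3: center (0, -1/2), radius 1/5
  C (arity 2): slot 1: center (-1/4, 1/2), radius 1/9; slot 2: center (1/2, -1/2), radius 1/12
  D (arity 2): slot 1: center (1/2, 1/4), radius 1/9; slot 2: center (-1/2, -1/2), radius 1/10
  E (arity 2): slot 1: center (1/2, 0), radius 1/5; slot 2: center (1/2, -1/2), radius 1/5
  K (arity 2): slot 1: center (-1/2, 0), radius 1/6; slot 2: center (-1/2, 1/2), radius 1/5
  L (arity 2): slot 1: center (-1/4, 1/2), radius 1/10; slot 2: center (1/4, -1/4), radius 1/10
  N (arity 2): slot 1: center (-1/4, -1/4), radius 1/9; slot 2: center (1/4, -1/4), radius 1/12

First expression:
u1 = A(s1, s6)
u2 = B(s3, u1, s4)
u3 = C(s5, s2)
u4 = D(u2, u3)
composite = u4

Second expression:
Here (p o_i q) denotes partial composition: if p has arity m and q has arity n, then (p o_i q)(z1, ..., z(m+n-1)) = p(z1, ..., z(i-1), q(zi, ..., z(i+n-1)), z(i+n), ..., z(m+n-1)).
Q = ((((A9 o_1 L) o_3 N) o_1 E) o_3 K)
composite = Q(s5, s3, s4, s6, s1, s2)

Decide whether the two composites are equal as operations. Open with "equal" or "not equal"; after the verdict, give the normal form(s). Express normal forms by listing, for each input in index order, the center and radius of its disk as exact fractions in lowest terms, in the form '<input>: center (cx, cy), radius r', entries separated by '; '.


The first composite normalizes to s1: center (23/42, 4/21), radius 1/630; s2: center (-9/20, -11/20), radius 1/120; s3: center (5/9, 11/36), radius 1/63; s4: center (1/2, 7/36), radius 1/45; s5: center (-21/40, -9/20), radius 1/90; s6: center (47/84, 17/84), radius 1/630
The second composite normalizes to s1: center (13/28, -15/28), radius 1/63; s2: center (15/28, -15/28), radius 1/84; s3: center (-8/15, 23/40), radius 1/300; s4: center (-7/15, 11/24), radius 1/360; s5: center (-8/15, 7/12), radius 1/300; s6: center (-7/15, 7/15), radius 1/300
Distinct normal forms: not equal.

not equal; the first gives s1: center (23/42, 4/21), radius 1/630; s2: center (-9/20, -11/20), radius 1/120; s3: center (5/9, 11/36), radius 1/63; s4: center (1/2, 7/36), radius 1/45; s5: center (-21/40, -9/20), radius 1/90; s6: center (47/84, 17/84), radius 1/630 and the second s1: center (13/28, -15/28), radius 1/63; s2: center (15/28, -15/28), radius 1/84; s3: center (-8/15, 23/40), radius 1/300; s4: center (-7/15, 11/24), radius 1/360; s5: center (-8/15, 7/12), radius 1/300; s6: center (-7/15, 7/15), radius 1/300


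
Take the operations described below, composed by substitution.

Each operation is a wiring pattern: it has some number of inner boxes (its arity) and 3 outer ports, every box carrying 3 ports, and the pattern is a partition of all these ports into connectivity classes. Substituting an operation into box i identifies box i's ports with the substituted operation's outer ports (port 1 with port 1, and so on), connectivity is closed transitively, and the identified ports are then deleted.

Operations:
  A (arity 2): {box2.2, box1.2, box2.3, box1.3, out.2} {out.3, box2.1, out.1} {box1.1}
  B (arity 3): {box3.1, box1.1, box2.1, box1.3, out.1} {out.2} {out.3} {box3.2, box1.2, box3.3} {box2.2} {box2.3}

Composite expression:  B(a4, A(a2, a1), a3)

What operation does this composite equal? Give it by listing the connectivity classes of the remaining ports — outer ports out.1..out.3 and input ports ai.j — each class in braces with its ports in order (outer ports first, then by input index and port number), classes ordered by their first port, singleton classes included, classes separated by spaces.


Reachability decides: close wires over B-identified ports.
stage A: inputs (a2, a1), connectivity {out.1, out.3, a1.1} {out.2, a1.2, a1.3, a2.2, a2.3} {a2.1}, out.j its boundary
stage B: inputs (a4, a2, a1, a3), connectivity {out.1, a1.1, a3.1, a4.1, a4.3} {out.2} {out.3} {a1.2, a1.3, a2.2, a2.3} {a2.1} {a3.2, a3.3, a4.2}, out.j its boundary

{out.1, a1.1, a3.1, a4.1, a4.3} {out.2} {out.3} {a1.2, a1.3, a2.2, a2.3} {a2.1} {a3.2, a3.3, a4.2}


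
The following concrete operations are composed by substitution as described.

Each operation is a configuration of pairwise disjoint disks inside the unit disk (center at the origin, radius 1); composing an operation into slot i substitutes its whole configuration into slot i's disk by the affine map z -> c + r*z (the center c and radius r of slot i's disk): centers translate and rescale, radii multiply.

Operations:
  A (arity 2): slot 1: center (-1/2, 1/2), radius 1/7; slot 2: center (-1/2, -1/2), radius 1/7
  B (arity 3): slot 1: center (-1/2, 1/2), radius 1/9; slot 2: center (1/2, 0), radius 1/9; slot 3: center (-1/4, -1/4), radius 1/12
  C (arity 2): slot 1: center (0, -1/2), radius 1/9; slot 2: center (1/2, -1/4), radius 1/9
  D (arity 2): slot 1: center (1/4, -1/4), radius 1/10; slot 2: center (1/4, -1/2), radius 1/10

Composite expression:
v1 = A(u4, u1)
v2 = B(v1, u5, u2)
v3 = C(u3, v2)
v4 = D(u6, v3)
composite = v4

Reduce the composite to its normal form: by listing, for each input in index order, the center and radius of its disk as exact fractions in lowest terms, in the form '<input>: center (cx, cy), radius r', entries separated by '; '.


u1: center (119/405, -337/648), radius 1/5670; u2: center (107/360, -19/36), radius 1/1080; u3: center (1/4, -11/20), radius 1/90; u4: center (119/405, -1681/3240), radius 1/5670; u5: center (11/36, -21/40), radius 1/810; u6: center (1/4, -1/4), radius 1/10

Follow each u-input down from D: c' goes to c + r*c', radius to r*r'.
for u6, the 1-step affine chain lands on center (1/4, -1/4), radius 1/10
for u3, the 2-step affine chain lands on center (1/4, -11/20), radius 1/90
for u4, the 4-step affine chain lands on center (119/405, -1681/3240), radius 1/5670
for u1, the 4-step affine chain lands on center (119/405, -337/648), radius 1/5670
for u5, the 3-step affine chain lands on center (11/36, -21/40), radius 1/810
for u2, the 3-step affine chain lands on center (107/360, -19/36), radius 1/1080


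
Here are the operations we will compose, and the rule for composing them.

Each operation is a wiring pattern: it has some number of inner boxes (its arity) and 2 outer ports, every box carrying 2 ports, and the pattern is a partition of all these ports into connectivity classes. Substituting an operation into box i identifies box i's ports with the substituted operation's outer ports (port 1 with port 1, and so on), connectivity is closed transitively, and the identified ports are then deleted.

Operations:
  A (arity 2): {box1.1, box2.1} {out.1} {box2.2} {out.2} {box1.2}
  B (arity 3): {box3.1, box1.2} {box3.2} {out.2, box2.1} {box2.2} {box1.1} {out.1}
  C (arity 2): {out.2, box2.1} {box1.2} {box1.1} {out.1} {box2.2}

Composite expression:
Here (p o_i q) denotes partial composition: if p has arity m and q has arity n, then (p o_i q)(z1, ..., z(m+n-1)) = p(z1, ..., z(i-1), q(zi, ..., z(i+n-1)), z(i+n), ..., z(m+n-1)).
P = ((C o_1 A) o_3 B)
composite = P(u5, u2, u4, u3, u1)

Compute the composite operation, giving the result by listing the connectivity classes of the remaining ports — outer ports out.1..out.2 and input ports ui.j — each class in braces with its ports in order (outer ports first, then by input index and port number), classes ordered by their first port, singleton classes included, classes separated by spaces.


{out.1} {out.2} {u1.1, u4.2} {u1.2} {u2.1, u5.1} {u2.2} {u3.1} {u3.2} {u4.1} {u5.2}

Connectivity passes through glued C-boundaries; trace each wire chain.
the subtree at A composes to {out.1} {out.2} {u2.1, u5.1} {u2.2} {u5.2} on (u5, u2); out.j = own outer ports
the subtree at B composes to {out.1} {out.2, u3.1} {u1.1, u4.2} {u1.2} {u3.2} {u4.1} on (u4, u3, u1); out.j = own outer ports
the subtree at C composes to {out.1} {out.2} {u1.1, u4.2} {u1.2} {u2.1, u5.1} {u2.2} {u3.1} {u3.2} {u4.1} {u5.2} on (u5, u2, u4, u3, u1); out.j = own outer ports


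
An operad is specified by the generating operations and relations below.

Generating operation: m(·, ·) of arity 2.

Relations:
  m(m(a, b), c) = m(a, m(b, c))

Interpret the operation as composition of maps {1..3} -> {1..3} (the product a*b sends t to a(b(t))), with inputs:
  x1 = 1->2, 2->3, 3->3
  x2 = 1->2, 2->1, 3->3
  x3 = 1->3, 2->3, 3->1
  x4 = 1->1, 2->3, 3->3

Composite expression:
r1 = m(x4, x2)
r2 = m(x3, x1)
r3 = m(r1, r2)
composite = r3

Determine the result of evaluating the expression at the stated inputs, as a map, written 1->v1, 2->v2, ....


1->3, 2->3, 3->3


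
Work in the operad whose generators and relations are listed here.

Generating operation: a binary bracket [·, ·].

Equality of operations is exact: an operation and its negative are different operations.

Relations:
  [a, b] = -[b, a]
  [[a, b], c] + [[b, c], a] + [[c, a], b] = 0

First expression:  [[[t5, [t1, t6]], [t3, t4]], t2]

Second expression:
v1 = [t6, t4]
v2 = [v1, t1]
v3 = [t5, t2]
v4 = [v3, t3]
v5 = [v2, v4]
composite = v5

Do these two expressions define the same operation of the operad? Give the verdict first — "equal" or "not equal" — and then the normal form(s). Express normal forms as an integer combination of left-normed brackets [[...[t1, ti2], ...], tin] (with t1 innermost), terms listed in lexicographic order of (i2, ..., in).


The first composite normalizes to -[[[[[t1, t6], t5], t3], t4], t2] + [[[[[t1, t6], t5], t4], t3], t2]
The second composite normalizes to -[[[[[t1, t4], t6], t2], t5], t3] + [[[[[t1, t4], t6], t3], t2], t5] - [[[[[t1, t4], t6], t3], t5], t2] + [[[[[t1, t4], t6], t5], t2], t3] + [[[[[t1, t6], t4], t2], t5], t3] - [[[[[t1, t6], t4], t3], t2], t5] + [[[[[t1, t6], t4], t3], t5], t2] - [[[[[t1, t6], t4], t5], t2], t3]
The normal forms differ: not equal.

not equal; the first gives -[[[[[t1, t6], t5], t3], t4], t2] + [[[[[t1, t6], t5], t4], t3], t2] and the second -[[[[[t1, t4], t6], t2], t5], t3] + [[[[[t1, t4], t6], t3], t2], t5] - [[[[[t1, t4], t6], t3], t5], t2] + [[[[[t1, t4], t6], t5], t2], t3] + [[[[[t1, t6], t4], t2], t5], t3] - [[[[[t1, t6], t4], t3], t2], t5] + [[[[[t1, t6], t4], t3], t5], t2] - [[[[[t1, t6], t4], t5], t2], t3]


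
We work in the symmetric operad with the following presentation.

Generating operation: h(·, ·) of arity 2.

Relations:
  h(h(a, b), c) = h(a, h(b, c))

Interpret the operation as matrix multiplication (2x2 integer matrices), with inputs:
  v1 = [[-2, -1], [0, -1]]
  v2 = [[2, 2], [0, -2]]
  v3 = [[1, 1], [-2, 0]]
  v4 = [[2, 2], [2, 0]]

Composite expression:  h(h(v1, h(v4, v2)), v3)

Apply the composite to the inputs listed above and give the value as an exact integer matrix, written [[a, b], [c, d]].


[[-4, -12], [4, -4]]


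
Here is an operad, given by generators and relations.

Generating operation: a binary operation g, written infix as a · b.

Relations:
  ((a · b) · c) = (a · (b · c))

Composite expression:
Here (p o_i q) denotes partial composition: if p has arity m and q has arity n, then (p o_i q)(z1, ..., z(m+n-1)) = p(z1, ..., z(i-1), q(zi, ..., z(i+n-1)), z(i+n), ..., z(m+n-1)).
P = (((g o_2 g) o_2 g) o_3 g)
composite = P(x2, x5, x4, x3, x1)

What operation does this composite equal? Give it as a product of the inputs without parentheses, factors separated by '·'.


The g-tree's shape is irrelevant; the x-reading-order decides.
(x4 · x3) spells out as x4 · x3
(x5 · (x4 · x3)) spells out as x5 · x4 · x3
((x5 · (x4 · x3)) · x1) spells out as x5 · x4 · x3 · x1
(x2 · ((x5 · (x4 · x3)) · x1)) spells out as x2 · x5 · x4 · x3 · x1

x2 · x5 · x4 · x3 · x1


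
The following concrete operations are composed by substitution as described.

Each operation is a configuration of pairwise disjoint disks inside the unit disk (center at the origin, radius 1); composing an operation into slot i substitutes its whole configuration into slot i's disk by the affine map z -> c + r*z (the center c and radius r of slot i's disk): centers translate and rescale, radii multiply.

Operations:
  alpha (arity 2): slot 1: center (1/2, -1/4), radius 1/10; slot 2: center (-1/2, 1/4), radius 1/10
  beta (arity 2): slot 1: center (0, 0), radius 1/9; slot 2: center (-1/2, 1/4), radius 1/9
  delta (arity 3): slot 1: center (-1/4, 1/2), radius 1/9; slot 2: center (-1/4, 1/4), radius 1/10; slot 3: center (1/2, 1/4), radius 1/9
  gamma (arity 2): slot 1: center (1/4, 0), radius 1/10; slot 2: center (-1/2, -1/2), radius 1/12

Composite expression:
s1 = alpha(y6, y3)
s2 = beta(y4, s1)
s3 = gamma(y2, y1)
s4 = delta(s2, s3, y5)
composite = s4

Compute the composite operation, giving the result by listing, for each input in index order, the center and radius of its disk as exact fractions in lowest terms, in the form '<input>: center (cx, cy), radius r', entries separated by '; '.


y1: center (-3/10, 1/5), radius 1/120; y2: center (-9/40, 1/4), radius 1/100; y3: center (-101/324, 43/81), radius 1/810; y4: center (-1/4, 1/2), radius 1/81; y5: center (1/2, 1/4), radius 1/9; y6: center (-97/324, 85/162), radius 1/810

Only the slot chain above each y matters under delta; compose those maps.
tracing y4 down its 2-map path: center (-1/4, 1/2), radius 1/81
tracing y6 down its 3-map path: center (-97/324, 85/162), radius 1/810
tracing y3 down its 3-map path: center (-101/324, 43/81), radius 1/810
tracing y2 down its 2-map path: center (-9/40, 1/4), radius 1/100
tracing y1 down its 2-map path: center (-3/10, 1/5), radius 1/120
tracing y5 down its 1-map path: center (1/2, 1/4), radius 1/9


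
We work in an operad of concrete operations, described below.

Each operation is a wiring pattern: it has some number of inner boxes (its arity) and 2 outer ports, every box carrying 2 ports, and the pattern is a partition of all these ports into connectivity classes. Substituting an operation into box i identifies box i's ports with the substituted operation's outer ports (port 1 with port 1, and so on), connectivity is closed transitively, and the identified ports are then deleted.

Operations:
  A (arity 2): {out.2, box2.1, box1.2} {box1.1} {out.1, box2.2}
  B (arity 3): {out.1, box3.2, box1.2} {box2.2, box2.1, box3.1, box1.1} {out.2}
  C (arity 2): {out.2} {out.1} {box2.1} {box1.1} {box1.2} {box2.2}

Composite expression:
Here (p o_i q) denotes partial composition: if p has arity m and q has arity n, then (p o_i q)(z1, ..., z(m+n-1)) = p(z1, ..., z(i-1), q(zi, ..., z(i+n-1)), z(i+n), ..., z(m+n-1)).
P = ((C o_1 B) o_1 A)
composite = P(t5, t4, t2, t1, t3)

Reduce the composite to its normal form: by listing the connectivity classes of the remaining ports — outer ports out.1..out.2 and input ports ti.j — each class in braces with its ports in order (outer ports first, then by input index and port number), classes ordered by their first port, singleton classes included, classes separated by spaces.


Treat the ports identified at C as solder joints: merge, then drop.
the subtree at A composes to {out.1, t4.2} {out.2, t4.1, t5.2} {t5.1} on (t5, t4); out.j = own outer ports
the subtree at B composes to {out.1, t1.2, t4.1, t5.2} {out.2} {t1.1, t2.1, t2.2, t4.2} {t5.1} on (t5, t4, t2, t1); out.j = own outer ports
the subtree at C composes to {out.1} {out.2} {t1.1, t2.1, t2.2, t4.2} {t1.2, t4.1, t5.2} {t3.1} {t3.2} {t5.1} on (t5, t4, t2, t1, t3); out.j = own outer ports

{out.1} {out.2} {t1.1, t2.1, t2.2, t4.2} {t1.2, t4.1, t5.2} {t3.1} {t3.2} {t5.1}


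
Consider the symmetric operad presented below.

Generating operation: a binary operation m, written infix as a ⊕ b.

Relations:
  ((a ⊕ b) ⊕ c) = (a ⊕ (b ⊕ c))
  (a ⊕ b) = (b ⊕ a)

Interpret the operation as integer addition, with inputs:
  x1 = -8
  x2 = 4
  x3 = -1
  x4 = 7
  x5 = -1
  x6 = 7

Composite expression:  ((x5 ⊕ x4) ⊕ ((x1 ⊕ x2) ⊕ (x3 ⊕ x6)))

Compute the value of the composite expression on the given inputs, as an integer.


(x5 ⊕ x4) = 6
(x1 ⊕ x2) = -4
(x3 ⊕ x6) = 6
((x1 ⊕ x2) ⊕ (x3 ⊕ x6)) = 2
((x5 ⊕ x4) ⊕ ((x1 ⊕ x2) ⊕ (x3 ⊕ x6))) = 8

8


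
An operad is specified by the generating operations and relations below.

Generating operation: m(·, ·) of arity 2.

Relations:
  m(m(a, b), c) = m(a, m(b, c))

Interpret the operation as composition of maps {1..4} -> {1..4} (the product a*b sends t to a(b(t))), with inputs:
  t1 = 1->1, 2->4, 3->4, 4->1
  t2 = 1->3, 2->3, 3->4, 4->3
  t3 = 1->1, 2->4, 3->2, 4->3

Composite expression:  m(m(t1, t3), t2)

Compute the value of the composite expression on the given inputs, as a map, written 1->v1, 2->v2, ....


1->4, 2->4, 3->4, 4->4


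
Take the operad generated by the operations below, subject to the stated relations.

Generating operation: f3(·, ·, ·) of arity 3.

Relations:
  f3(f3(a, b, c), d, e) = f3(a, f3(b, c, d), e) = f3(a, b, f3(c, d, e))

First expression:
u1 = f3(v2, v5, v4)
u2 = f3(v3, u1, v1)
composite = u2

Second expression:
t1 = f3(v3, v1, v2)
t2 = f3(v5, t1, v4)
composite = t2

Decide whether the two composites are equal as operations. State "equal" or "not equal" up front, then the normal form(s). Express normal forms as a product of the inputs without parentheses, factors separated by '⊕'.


not equal; first: v3 ⊕ v2 ⊕ v5 ⊕ v4 ⊕ v1; second: v5 ⊕ v3 ⊕ v1 ⊕ v2 ⊕ v4

The first expression reduces to v3 ⊕ v2 ⊕ v5 ⊕ v4 ⊕ v1
The second expression reduces to v5 ⊕ v3 ⊕ v1 ⊕ v2 ⊕ v4
The normal forms differ: not equal.


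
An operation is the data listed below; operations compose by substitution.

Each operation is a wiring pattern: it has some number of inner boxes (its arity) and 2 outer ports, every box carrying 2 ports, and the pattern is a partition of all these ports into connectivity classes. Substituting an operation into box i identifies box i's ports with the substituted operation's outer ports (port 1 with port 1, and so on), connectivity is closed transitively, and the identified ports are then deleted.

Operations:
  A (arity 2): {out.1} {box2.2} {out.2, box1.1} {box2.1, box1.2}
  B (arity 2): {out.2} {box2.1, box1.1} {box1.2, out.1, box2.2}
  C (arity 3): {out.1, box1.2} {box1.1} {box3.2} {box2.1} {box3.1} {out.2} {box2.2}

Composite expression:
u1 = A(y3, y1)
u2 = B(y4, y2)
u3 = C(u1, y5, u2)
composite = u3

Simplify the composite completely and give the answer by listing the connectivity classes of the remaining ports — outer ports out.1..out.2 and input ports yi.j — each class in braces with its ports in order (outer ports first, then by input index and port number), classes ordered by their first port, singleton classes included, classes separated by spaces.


{out.1, y3.1} {out.2} {y1.1, y3.2} {y1.2} {y2.1, y4.1} {y2.2, y4.2} {y5.1} {y5.2}

Connectivity passes through glued C-boundaries; trace each wire chain.
the subtree at A composes to {out.1} {out.2, y3.1} {y1.1, y3.2} {y1.2} on (y3, y1); out.j = own outer ports
the subtree at B composes to {out.1, y2.2, y4.2} {out.2} {y2.1, y4.1} on (y4, y2); out.j = own outer ports
the subtree at C composes to {out.1, y3.1} {out.2} {y1.1, y3.2} {y1.2} {y2.1, y4.1} {y2.2, y4.2} {y5.1} {y5.2} on (y3, y1, y5, y4, y2); out.j = own outer ports


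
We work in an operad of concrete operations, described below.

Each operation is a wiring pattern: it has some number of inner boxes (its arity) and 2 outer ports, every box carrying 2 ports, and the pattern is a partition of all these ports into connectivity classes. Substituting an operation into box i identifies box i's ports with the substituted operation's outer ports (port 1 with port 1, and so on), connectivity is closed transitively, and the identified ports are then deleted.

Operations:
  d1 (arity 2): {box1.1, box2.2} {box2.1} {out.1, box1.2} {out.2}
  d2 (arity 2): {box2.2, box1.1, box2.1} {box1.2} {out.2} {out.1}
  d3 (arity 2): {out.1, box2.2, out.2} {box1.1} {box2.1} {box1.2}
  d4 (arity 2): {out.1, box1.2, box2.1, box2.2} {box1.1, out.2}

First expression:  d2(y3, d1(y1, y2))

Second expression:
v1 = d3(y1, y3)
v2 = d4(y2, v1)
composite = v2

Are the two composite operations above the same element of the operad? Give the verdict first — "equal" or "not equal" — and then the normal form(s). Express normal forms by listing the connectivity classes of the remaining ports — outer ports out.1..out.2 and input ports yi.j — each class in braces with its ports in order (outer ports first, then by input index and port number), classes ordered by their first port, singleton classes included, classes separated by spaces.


not equal; the first gives {out.1} {out.2} {y1.1, y2.2} {y1.2, y3.1} {y2.1} {y3.2} and the second {out.1, y2.2, y3.2} {out.2, y2.1} {y1.1} {y1.2} {y3.1}

The first expression reduces to {out.1} {out.2} {y1.1, y2.2} {y1.2, y3.1} {y2.1} {y3.2}
The second expression reduces to {out.1, y2.2, y3.2} {out.2, y2.1} {y1.1} {y1.2} {y3.1}
The forms do not match — not equal.


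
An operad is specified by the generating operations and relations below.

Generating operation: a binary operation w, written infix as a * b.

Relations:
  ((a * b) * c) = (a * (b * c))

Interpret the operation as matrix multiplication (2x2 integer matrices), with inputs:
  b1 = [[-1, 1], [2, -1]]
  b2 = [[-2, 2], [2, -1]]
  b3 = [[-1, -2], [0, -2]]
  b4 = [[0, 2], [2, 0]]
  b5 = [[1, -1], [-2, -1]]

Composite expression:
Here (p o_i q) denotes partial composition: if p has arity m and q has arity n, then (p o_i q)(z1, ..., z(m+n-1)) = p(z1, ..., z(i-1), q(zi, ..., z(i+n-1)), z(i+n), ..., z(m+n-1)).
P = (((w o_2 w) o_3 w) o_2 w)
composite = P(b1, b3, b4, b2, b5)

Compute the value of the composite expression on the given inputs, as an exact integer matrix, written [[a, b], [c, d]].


[[8, -2], [8, 4]]

(b3 * b4) = [[-4, -2], [-4, 0]]
(b2 * b5) = [[-6, 0], [4, -1]]
((b3 * b4) * (b2 * b5)) = [[16, 2], [24, 0]]
(b1 * ((b3 * b4) * (b2 * b5))) = [[8, -2], [8, 4]]


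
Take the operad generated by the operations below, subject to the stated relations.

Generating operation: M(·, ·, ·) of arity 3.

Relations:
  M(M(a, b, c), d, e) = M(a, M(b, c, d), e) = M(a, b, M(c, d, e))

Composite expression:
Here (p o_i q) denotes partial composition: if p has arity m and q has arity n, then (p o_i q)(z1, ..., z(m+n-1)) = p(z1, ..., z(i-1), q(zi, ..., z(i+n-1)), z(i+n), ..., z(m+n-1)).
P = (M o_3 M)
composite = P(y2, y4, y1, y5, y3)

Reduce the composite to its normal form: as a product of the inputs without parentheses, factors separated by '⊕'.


The M-tree's shape is irrelevant; the y-reading-order decides.
M(y1, y5, y3) reduces to y1 ⊕ y5 ⊕ y3
M(y2, y4, M(y1, y5, y3)) reduces to y2 ⊕ y4 ⊕ y1 ⊕ y5 ⊕ y3

y2 ⊕ y4 ⊕ y1 ⊕ y5 ⊕ y3


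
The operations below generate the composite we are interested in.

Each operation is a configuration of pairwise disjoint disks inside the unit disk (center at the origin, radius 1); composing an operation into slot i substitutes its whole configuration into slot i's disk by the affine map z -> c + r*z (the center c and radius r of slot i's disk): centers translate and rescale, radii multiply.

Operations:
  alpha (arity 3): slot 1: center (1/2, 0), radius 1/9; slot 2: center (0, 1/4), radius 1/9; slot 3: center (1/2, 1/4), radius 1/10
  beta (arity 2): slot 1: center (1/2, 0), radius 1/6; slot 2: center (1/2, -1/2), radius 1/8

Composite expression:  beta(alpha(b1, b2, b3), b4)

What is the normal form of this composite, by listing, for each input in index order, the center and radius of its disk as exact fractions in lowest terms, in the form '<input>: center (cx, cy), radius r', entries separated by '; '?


b1: center (7/12, 0), radius 1/54; b2: center (1/2, 1/24), radius 1/54; b3: center (7/12, 1/24), radius 1/60; b4: center (1/2, -1/2), radius 1/8

Affine substitution under beta: radii multiply and b-centers shift.
b1: after 2 affine steps, its disk has center (7/12, 0), radius 1/54
b2: after 2 affine steps, its disk has center (1/2, 1/24), radius 1/54
b3: after 2 affine steps, its disk has center (7/12, 1/24), radius 1/60
b4: after 1 affine step, its disk has center (1/2, -1/2), radius 1/8


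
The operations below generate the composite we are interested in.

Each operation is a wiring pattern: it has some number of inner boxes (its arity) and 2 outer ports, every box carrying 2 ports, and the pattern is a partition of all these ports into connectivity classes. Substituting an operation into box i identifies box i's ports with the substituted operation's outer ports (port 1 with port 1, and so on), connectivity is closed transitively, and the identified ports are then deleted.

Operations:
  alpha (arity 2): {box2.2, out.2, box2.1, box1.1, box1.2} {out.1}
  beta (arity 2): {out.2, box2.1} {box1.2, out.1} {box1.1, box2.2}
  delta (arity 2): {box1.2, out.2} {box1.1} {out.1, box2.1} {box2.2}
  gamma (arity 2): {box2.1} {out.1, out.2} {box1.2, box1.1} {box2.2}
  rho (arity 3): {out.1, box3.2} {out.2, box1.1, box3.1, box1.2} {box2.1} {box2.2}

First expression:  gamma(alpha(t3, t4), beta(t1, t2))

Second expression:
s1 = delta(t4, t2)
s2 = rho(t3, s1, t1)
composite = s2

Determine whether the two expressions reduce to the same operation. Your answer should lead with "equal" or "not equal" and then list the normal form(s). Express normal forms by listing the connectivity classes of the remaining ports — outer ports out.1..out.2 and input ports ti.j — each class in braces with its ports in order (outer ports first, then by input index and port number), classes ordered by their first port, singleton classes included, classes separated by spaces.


Reducing the first expression gives {out.1, out.2} {t1.1, t2.2} {t1.2} {t2.1} {t3.1, t3.2, t4.1, t4.2}
Reducing the second expression gives {out.1, t1.2} {out.2, t1.1, t3.1, t3.2} {t2.1} {t2.2} {t4.1} {t4.2}
The forms do not match — not equal.

not equal; first: {out.1, out.2} {t1.1, t2.2} {t1.2} {t2.1} {t3.1, t3.2, t4.1, t4.2}; second: {out.1, t1.2} {out.2, t1.1, t3.1, t3.2} {t2.1} {t2.2} {t4.1} {t4.2}


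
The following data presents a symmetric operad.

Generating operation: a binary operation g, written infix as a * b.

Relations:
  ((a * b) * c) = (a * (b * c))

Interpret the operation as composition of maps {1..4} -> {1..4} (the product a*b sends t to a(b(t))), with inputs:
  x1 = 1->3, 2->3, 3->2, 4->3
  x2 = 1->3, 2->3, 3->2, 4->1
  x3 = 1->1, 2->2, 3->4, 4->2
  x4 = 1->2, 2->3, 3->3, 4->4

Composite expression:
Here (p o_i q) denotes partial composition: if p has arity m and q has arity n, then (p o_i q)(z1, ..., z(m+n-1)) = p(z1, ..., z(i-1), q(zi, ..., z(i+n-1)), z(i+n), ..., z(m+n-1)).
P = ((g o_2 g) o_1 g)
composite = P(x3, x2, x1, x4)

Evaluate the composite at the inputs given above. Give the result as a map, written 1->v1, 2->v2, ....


(x3 * x2) = 1->4, 2->4, 3->2, 4->1
(x1 * x4) = 1->3, 2->2, 3->2, 4->3
((x3 * x2) * (x1 * x4)) = 1->2, 2->4, 3->4, 4->2

1->2, 2->4, 3->4, 4->2


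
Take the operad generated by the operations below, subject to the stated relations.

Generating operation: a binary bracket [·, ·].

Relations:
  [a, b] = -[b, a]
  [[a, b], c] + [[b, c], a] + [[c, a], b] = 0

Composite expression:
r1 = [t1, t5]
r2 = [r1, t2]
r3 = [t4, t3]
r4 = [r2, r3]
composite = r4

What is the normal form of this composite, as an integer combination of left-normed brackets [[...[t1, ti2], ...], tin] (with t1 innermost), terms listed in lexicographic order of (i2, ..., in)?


-[[[[t1, t5], t2], t3], t4] + [[[[t1, t5], t2], t4], t3]

Skip Jacobi rewriting: expand, keep t1-initial words, read off terms.
Composite bracket: [[[t1, t5], t2], [t4, t3]]
Under [a, b] = ab - ba we get 16 signed associative words (2^4 = 16).
Collect the words opening with t1:
  word t1t5t2t3t4 has sign -1, contributing -[[[[t1, t5], t2], t3], t4]
  word t1t5t2t4t3 has sign +1, contributing +[[[[t1, t5], t2], t4], t3]


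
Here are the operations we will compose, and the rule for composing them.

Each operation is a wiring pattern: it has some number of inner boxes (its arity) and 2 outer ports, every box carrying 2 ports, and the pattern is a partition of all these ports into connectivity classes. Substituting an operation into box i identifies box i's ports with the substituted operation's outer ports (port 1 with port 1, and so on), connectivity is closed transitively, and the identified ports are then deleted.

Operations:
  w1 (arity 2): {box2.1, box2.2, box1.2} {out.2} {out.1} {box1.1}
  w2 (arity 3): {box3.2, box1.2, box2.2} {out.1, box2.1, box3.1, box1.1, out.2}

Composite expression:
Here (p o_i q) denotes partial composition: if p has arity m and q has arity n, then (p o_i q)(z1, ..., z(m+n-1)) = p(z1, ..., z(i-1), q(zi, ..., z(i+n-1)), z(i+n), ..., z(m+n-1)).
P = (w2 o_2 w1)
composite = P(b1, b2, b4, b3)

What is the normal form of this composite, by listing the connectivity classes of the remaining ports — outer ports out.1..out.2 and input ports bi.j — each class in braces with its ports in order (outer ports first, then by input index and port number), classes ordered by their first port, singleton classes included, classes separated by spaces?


{out.1, out.2, b1.1, b3.1} {b1.2, b3.2} {b2.1} {b2.2, b4.1, b4.2}

Two ports join when wires chain via w2-identified ports.
composing w1 on (b2, b4), with out.j its own outer ports: {out.1} {out.2} {b2.1} {b2.2, b4.1, b4.2}
composing w2 on (b1, b2, b4, b3), with out.j its own outer ports: {out.1, out.2, b1.1, b3.1} {b1.2, b3.2} {b2.1} {b2.2, b4.1, b4.2}
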